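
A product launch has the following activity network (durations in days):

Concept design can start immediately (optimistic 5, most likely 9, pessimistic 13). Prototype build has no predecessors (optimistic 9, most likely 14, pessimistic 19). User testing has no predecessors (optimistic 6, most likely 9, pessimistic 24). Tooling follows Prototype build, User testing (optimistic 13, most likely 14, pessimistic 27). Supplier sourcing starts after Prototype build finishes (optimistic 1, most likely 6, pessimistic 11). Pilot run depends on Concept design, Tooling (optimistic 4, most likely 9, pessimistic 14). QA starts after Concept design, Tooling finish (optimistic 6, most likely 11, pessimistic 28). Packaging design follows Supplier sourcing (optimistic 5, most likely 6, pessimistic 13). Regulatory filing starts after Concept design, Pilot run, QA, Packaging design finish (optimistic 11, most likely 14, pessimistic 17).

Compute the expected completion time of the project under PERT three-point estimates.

te_Concept design = (5 + 4·9 + 13)/6 = 54/6 = 9
te_Prototype build = (9 + 4·14 + 19)/6 = 84/6 = 14
te_User testing = (6 + 4·9 + 24)/6 = 66/6 = 11
te_Tooling = (13 + 4·14 + 27)/6 = 96/6 = 16
te_Supplier sourcing = (1 + 4·6 + 11)/6 = 36/6 = 6
te_Pilot run = (4 + 4·9 + 14)/6 = 54/6 = 9
te_QA = (6 + 4·11 + 28)/6 = 78/6 = 13
te_Packaging design = (5 + 4·6 + 13)/6 = 42/6 = 7
te_Regulatory filing = (11 + 4·14 + 17)/6 = 84/6 = 14

Forward pass:
ES_Concept design = 0; EF_Concept design = 9
ES_Prototype build = 0; EF_Prototype build = 14
ES_User testing = 0; EF_User testing = 11
ES_Tooling = max(EF_Prototype build=14, EF_User testing=11) = 14; EF_Tooling = 14+16 = 30
ES_Supplier sourcing = 14; EF_Supplier sourcing = 14+6 = 20
ES_Pilot run = max(EF_Concept design=9, EF_Tooling=30) = 30; EF_Pilot run = 30+9 = 39
ES_QA = max(EF_Concept design=9, EF_Tooling=30) = 30; EF_QA = 30+13 = 43
ES_Packaging design = 20; EF_Packaging design = 20+7 = 27
ES_Regulatory filing = max(EF_Concept design=9, EF_Pilot run=39, EF_QA=43, EF_Packaging design=27) = 43; EF_Regulatory filing = 43+14 = 57
Expected project duration μ = 57 days. Critical path: Prototype build → Tooling → QA → Regulatory filing.

57 days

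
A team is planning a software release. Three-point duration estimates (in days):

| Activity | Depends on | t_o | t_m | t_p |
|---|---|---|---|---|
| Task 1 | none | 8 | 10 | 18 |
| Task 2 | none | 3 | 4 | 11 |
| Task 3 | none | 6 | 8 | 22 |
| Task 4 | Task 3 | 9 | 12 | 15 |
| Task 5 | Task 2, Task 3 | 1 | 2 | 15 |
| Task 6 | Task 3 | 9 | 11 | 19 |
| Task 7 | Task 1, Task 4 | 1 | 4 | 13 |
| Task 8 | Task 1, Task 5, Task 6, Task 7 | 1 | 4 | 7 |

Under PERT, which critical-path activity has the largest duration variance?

Task 3

te_Task 1 = (8 + 4·10 + 18)/6 = 66/6 = 11; σ²_Task 1 = ((18−8)/6)² = 2.778
te_Task 2 = (3 + 4·4 + 11)/6 = 30/6 = 5; σ²_Task 2 = ((11−3)/6)² = 1.778
te_Task 3 = (6 + 4·8 + 22)/6 = 60/6 = 10; σ²_Task 3 = ((22−6)/6)² = 7.111
te_Task 4 = (9 + 4·12 + 15)/6 = 72/6 = 12; σ²_Task 4 = ((15−9)/6)² = 1.000
te_Task 5 = (1 + 4·2 + 15)/6 = 24/6 = 4; σ²_Task 5 = ((15−1)/6)² = 5.444
te_Task 6 = (9 + 4·11 + 19)/6 = 72/6 = 12; σ²_Task 6 = ((19−9)/6)² = 2.778
te_Task 7 = (1 + 4·4 + 13)/6 = 30/6 = 5; σ²_Task 7 = ((13−1)/6)² = 4.000
te_Task 8 = (1 + 4·4 + 7)/6 = 24/6 = 4; σ²_Task 8 = ((7−1)/6)² = 1.000

Forward pass:
ES_Task 1 = 0; EF_Task 1 = 11
ES_Task 2 = 0; EF_Task 2 = 5
ES_Task 3 = 0; EF_Task 3 = 10
ES_Task 4 = 10; EF_Task 4 = 10+12 = 22
ES_Task 5 = max(EF_Task 2=5, EF_Task 3=10) = 10; EF_Task 5 = 10+4 = 14
ES_Task 6 = 10; EF_Task 6 = 10+12 = 22
ES_Task 7 = max(EF_Task 1=11, EF_Task 4=22) = 22; EF_Task 7 = 22+5 = 27
ES_Task 8 = max(EF_Task 1=11, EF_Task 5=14, EF_Task 6=22, EF_Task 7=27) = 27; EF_Task 8 = 27+4 = 31
Expected project duration μ = 31 days. Critical path: Task 3 → Task 4 → Task 7 → Task 8.

Variances on critical path: σ²_Task 3=7.111, σ²_Task 4=1.000, σ²_Task 7=4.000, σ²_Task 8=1.000.
Largest is σ²_Task 3 = 7.111.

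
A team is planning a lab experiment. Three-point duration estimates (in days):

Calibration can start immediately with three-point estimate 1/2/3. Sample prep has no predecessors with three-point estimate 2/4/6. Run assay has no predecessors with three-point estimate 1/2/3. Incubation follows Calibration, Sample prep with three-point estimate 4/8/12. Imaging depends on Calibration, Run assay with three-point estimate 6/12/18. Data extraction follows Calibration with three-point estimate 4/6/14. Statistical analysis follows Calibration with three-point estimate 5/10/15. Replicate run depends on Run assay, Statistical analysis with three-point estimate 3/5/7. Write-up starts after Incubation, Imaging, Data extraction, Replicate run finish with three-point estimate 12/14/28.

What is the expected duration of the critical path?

te_Calibration = (1 + 4·2 + 3)/6 = 12/6 = 2
te_Sample prep = (2 + 4·4 + 6)/6 = 24/6 = 4
te_Run assay = (1 + 4·2 + 3)/6 = 12/6 = 2
te_Incubation = (4 + 4·8 + 12)/6 = 48/6 = 8
te_Imaging = (6 + 4·12 + 18)/6 = 72/6 = 12
te_Data extraction = (4 + 4·6 + 14)/6 = 42/6 = 7
te_Statistical analysis = (5 + 4·10 + 15)/6 = 60/6 = 10
te_Replicate run = (3 + 4·5 + 7)/6 = 30/6 = 5
te_Write-up = (12 + 4·14 + 28)/6 = 96/6 = 16

Forward pass:
ES_Calibration = 0; EF_Calibration = 2
ES_Sample prep = 0; EF_Sample prep = 4
ES_Run assay = 0; EF_Run assay = 2
ES_Incubation = max(EF_Calibration=2, EF_Sample prep=4) = 4; EF_Incubation = 4+8 = 12
ES_Imaging = max(EF_Calibration=2, EF_Run assay=2) = 2; EF_Imaging = 2+12 = 14
ES_Data extraction = 2; EF_Data extraction = 2+7 = 9
ES_Statistical analysis = 2; EF_Statistical analysis = 2+10 = 12
ES_Replicate run = max(EF_Run assay=2, EF_Statistical analysis=12) = 12; EF_Replicate run = 12+5 = 17
ES_Write-up = max(EF_Incubation=12, EF_Imaging=14, EF_Data extraction=9, EF_Replicate run=17) = 17; EF_Write-up = 17+16 = 33
Expected project duration μ = 33 days. Critical path: Calibration → Statistical analysis → Replicate run → Write-up.

33 days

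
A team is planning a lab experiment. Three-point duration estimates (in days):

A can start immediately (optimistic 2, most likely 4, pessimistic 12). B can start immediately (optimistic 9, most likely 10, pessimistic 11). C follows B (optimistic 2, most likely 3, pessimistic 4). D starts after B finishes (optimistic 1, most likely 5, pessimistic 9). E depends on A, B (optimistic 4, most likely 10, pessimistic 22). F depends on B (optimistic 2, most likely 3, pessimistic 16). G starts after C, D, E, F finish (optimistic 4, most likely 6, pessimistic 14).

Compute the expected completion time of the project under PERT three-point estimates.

te_A = (2 + 4·4 + 12)/6 = 30/6 = 5
te_B = (9 + 4·10 + 11)/6 = 60/6 = 10
te_C = (2 + 4·3 + 4)/6 = 18/6 = 3
te_D = (1 + 4·5 + 9)/6 = 30/6 = 5
te_E = (4 + 4·10 + 22)/6 = 66/6 = 11
te_F = (2 + 4·3 + 16)/6 = 30/6 = 5
te_G = (4 + 4·6 + 14)/6 = 42/6 = 7

Forward pass:
ES_A = 0; EF_A = 5
ES_B = 0; EF_B = 10
ES_C = 10; EF_C = 10+3 = 13
ES_D = 10; EF_D = 10+5 = 15
ES_E = max(EF_A=5, EF_B=10) = 10; EF_E = 10+11 = 21
ES_F = 10; EF_F = 10+5 = 15
ES_G = max(EF_C=13, EF_D=15, EF_E=21, EF_F=15) = 21; EF_G = 21+7 = 28
Expected project duration μ = 28 days. Critical path: B → E → G.

28 days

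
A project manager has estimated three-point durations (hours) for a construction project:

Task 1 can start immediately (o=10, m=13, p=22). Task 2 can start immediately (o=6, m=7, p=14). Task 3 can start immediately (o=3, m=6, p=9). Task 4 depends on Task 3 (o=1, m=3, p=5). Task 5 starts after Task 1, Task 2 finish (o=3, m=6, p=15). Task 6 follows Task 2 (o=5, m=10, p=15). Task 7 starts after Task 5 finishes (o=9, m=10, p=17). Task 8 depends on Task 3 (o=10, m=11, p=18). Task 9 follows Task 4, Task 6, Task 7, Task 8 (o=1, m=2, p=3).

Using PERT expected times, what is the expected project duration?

34 hours

te_Task 1 = (10 + 4·13 + 22)/6 = 84/6 = 14
te_Task 2 = (6 + 4·7 + 14)/6 = 48/6 = 8
te_Task 3 = (3 + 4·6 + 9)/6 = 36/6 = 6
te_Task 4 = (1 + 4·3 + 5)/6 = 18/6 = 3
te_Task 5 = (3 + 4·6 + 15)/6 = 42/6 = 7
te_Task 6 = (5 + 4·10 + 15)/6 = 60/6 = 10
te_Task 7 = (9 + 4·10 + 17)/6 = 66/6 = 11
te_Task 8 = (10 + 4·11 + 18)/6 = 72/6 = 12
te_Task 9 = (1 + 4·2 + 3)/6 = 12/6 = 2

Forward pass:
ES_Task 1 = 0; EF_Task 1 = 14
ES_Task 2 = 0; EF_Task 2 = 8
ES_Task 3 = 0; EF_Task 3 = 6
ES_Task 4 = 6; EF_Task 4 = 6+3 = 9
ES_Task 5 = max(EF_Task 1=14, EF_Task 2=8) = 14; EF_Task 5 = 14+7 = 21
ES_Task 6 = 8; EF_Task 6 = 8+10 = 18
ES_Task 7 = 21; EF_Task 7 = 21+11 = 32
ES_Task 8 = 6; EF_Task 8 = 6+12 = 18
ES_Task 9 = max(EF_Task 4=9, EF_Task 6=18, EF_Task 7=32, EF_Task 8=18) = 32; EF_Task 9 = 32+2 = 34
Expected project duration μ = 34 hours. Critical path: Task 1 → Task 5 → Task 7 → Task 9.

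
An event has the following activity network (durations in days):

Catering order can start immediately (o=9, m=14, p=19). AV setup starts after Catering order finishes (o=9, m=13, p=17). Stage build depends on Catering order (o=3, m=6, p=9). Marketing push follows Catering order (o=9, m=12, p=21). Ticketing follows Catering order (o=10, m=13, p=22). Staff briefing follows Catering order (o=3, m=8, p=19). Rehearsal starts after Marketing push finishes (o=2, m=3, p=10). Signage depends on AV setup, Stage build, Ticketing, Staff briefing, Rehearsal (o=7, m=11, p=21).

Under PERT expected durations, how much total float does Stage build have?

te_Catering order = (9 + 4·14 + 19)/6 = 84/6 = 14
te_AV setup = (9 + 4·13 + 17)/6 = 78/6 = 13
te_Stage build = (3 + 4·6 + 9)/6 = 36/6 = 6
te_Marketing push = (9 + 4·12 + 21)/6 = 78/6 = 13
te_Ticketing = (10 + 4·13 + 22)/6 = 84/6 = 14
te_Staff briefing = (3 + 4·8 + 19)/6 = 54/6 = 9
te_Rehearsal = (2 + 4·3 + 10)/6 = 24/6 = 4
te_Signage = (7 + 4·11 + 21)/6 = 72/6 = 12

Forward pass:
ES_Catering order = 0; EF_Catering order = 14
ES_AV setup = 14; EF_AV setup = 14+13 = 27
ES_Stage build = 14; EF_Stage build = 14+6 = 20
ES_Marketing push = 14; EF_Marketing push = 14+13 = 27
ES_Ticketing = 14; EF_Ticketing = 14+14 = 28
ES_Staff briefing = 14; EF_Staff briefing = 14+9 = 23
ES_Rehearsal = 27; EF_Rehearsal = 27+4 = 31
ES_Signage = max(EF_AV setup=27, EF_Stage build=20, EF_Ticketing=28, EF_Staff briefing=23, EF_Rehearsal=31) = 31; EF_Signage = 31+12 = 43
Expected project duration μ = 43 days. Critical path: Catering order → Marketing push → Rehearsal → Signage.

Backward pass:
LF_Signage = 43; LS_Signage = 43−12 = 31
LF_Rehearsal = LS_Signage = 31; LS_Rehearsal = 31−4 = 27
LF_Staff briefing = LS_Signage = 31; LS_Staff briefing = 31−9 = 22
LF_Ticketing = LS_Signage = 31; LS_Ticketing = 31−14 = 17
LF_Marketing push = LS_Rehearsal = 27; LS_Marketing push = 27−13 = 14
LF_Stage build = LS_Signage = 31; LS_Stage build = 31−6 = 25
LF_AV setup = LS_Signage = 31; LS_AV setup = 31−13 = 18
LF_Catering order = min(LS_AV setup=18, LS_Stage build=25, LS_Marketing push=14, LS_Ticketing=17, LS_Staff briefing=22) = 14; LS_Catering order = 14−14 = 0
Slack_Stage build = LS_Stage build − ES_Stage build = 25 − 14 = 11

11 days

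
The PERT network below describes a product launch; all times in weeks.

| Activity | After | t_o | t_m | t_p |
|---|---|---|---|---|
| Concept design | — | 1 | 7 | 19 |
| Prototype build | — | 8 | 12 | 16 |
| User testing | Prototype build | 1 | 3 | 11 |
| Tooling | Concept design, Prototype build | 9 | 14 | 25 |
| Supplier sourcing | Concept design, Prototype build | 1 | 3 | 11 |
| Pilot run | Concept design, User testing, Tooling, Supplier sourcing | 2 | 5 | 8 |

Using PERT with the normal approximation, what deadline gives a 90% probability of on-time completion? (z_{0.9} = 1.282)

36.0 weeks

te_Concept design = (1 + 4·7 + 19)/6 = 48/6 = 8; σ²_Concept design = ((19−1)/6)² = 9.000
te_Prototype build = (8 + 4·12 + 16)/6 = 72/6 = 12; σ²_Prototype build = ((16−8)/6)² = 1.778
te_User testing = (1 + 4·3 + 11)/6 = 24/6 = 4; σ²_User testing = ((11−1)/6)² = 2.778
te_Tooling = (9 + 4·14 + 25)/6 = 90/6 = 15; σ²_Tooling = ((25−9)/6)² = 7.111
te_Supplier sourcing = (1 + 4·3 + 11)/6 = 24/6 = 4; σ²_Supplier sourcing = ((11−1)/6)² = 2.778
te_Pilot run = (2 + 4·5 + 8)/6 = 30/6 = 5; σ²_Pilot run = ((8−2)/6)² = 1.000

Forward pass:
ES_Concept design = 0; EF_Concept design = 8
ES_Prototype build = 0; EF_Prototype build = 12
ES_User testing = 12; EF_User testing = 12+4 = 16
ES_Tooling = max(EF_Concept design=8, EF_Prototype build=12) = 12; EF_Tooling = 12+15 = 27
ES_Supplier sourcing = max(EF_Concept design=8, EF_Prototype build=12) = 12; EF_Supplier sourcing = 12+4 = 16
ES_Pilot run = max(EF_Concept design=8, EF_User testing=16, EF_Tooling=27, EF_Supplier sourcing=16) = 27; EF_Pilot run = 27+5 = 32
Expected project duration μ = 32 weeks. Critical path: Prototype build → Tooling → Pilot run.

Variance along critical path = 1.778 + 7.111 + 1.000 = 9.889; σ = 3.145 weeks.
D = μ + z·σ = 32 + 1.282·3.145 = 36.0 weeks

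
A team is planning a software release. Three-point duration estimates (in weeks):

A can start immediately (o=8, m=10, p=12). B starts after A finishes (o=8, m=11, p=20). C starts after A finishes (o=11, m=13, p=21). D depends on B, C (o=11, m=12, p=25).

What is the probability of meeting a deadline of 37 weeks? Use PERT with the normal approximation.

0.367

te_A = (8 + 4·10 + 12)/6 = 60/6 = 10; σ²_A = ((12−8)/6)² = 0.444
te_B = (8 + 4·11 + 20)/6 = 72/6 = 12; σ²_B = ((20−8)/6)² = 4.000
te_C = (11 + 4·13 + 21)/6 = 84/6 = 14; σ²_C = ((21−11)/6)² = 2.778
te_D = (11 + 4·12 + 25)/6 = 84/6 = 14; σ²_D = ((25−11)/6)² = 5.444

Forward pass:
ES_A = 0; EF_A = 10
ES_B = 10; EF_B = 10+12 = 22
ES_C = 10; EF_C = 10+14 = 24
ES_D = max(EF_B=22, EF_C=24) = 24; EF_D = 24+14 = 38
Expected project duration μ = 38 weeks. Critical path: A → C → D.

Variance along critical path = 0.444 + 2.778 + 5.444 = 8.667; σ = √8.667 = 2.944 weeks.
Z = (37 − 38) / 2.944 = -0.340
P(T ≤ 37) = Φ(-0.340) ≈ 0.367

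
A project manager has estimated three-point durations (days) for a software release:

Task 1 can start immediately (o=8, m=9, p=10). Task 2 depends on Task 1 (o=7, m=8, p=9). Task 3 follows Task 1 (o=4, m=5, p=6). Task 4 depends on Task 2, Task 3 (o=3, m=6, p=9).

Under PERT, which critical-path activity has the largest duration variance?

te_Task 1 = (8 + 4·9 + 10)/6 = 54/6 = 9; σ²_Task 1 = ((10−8)/6)² = 0.111
te_Task 2 = (7 + 4·8 + 9)/6 = 48/6 = 8; σ²_Task 2 = ((9−7)/6)² = 0.111
te_Task 3 = (4 + 4·5 + 6)/6 = 30/6 = 5; σ²_Task 3 = ((6−4)/6)² = 0.111
te_Task 4 = (3 + 4·6 + 9)/6 = 36/6 = 6; σ²_Task 4 = ((9−3)/6)² = 1.000

Forward pass:
ES_Task 1 = 0; EF_Task 1 = 9
ES_Task 2 = 9; EF_Task 2 = 9+8 = 17
ES_Task 3 = 9; EF_Task 3 = 9+5 = 14
ES_Task 4 = max(EF_Task 2=17, EF_Task 3=14) = 17; EF_Task 4 = 17+6 = 23
Expected project duration μ = 23 days. Critical path: Task 1 → Task 2 → Task 4.

Variances on critical path: σ²_Task 1=0.111, σ²_Task 2=0.111, σ²_Task 4=1.000.
Largest is σ²_Task 4 = 1.000.

Task 4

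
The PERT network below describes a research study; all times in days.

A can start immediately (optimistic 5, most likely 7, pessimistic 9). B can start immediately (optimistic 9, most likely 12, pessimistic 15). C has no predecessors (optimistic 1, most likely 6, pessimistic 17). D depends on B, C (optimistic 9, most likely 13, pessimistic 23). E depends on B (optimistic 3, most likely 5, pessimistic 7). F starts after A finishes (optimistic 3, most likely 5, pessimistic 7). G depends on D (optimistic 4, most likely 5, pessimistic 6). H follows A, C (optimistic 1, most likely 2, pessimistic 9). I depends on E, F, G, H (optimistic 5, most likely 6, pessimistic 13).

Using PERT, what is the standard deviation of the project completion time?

te_A = (5 + 4·7 + 9)/6 = 42/6 = 7; σ²_A = ((9−5)/6)² = 0.444
te_B = (9 + 4·12 + 15)/6 = 72/6 = 12; σ²_B = ((15−9)/6)² = 1.000
te_C = (1 + 4·6 + 17)/6 = 42/6 = 7; σ²_C = ((17−1)/6)² = 7.111
te_D = (9 + 4·13 + 23)/6 = 84/6 = 14; σ²_D = ((23−9)/6)² = 5.444
te_E = (3 + 4·5 + 7)/6 = 30/6 = 5; σ²_E = ((7−3)/6)² = 0.444
te_F = (3 + 4·5 + 7)/6 = 30/6 = 5; σ²_F = ((7−3)/6)² = 0.444
te_G = (4 + 4·5 + 6)/6 = 30/6 = 5; σ²_G = ((6−4)/6)² = 0.111
te_H = (1 + 4·2 + 9)/6 = 18/6 = 3; σ²_H = ((9−1)/6)² = 1.778
te_I = (5 + 4·6 + 13)/6 = 42/6 = 7; σ²_I = ((13−5)/6)² = 1.778

Forward pass:
ES_A = 0; EF_A = 7
ES_B = 0; EF_B = 12
ES_C = 0; EF_C = 7
ES_D = max(EF_B=12, EF_C=7) = 12; EF_D = 12+14 = 26
ES_E = 12; EF_E = 12+5 = 17
ES_F = 7; EF_F = 7+5 = 12
ES_G = 26; EF_G = 26+5 = 31
ES_H = max(EF_A=7, EF_C=7) = 7; EF_H = 7+3 = 10
ES_I = max(EF_E=17, EF_F=12, EF_G=31, EF_H=10) = 31; EF_I = 31+7 = 38
Expected project duration μ = 38 days. Critical path: B → D → G → I.

Variance along critical path = 1.000 + 5.444 + 0.111 + 1.778 = 8.333
σ = √8.333 = 2.887 days

2.89 days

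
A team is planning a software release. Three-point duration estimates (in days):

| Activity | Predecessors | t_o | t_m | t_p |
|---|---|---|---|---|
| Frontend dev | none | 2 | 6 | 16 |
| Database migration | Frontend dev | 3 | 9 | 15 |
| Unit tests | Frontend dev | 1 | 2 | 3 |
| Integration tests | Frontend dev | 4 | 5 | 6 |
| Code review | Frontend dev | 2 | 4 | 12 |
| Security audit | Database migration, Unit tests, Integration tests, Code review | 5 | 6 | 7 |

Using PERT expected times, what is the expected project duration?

te_Frontend dev = (2 + 4·6 + 16)/6 = 42/6 = 7
te_Database migration = (3 + 4·9 + 15)/6 = 54/6 = 9
te_Unit tests = (1 + 4·2 + 3)/6 = 12/6 = 2
te_Integration tests = (4 + 4·5 + 6)/6 = 30/6 = 5
te_Code review = (2 + 4·4 + 12)/6 = 30/6 = 5
te_Security audit = (5 + 4·6 + 7)/6 = 36/6 = 6

Forward pass:
ES_Frontend dev = 0; EF_Frontend dev = 7
ES_Database migration = 7; EF_Database migration = 7+9 = 16
ES_Unit tests = 7; EF_Unit tests = 7+2 = 9
ES_Integration tests = 7; EF_Integration tests = 7+5 = 12
ES_Code review = 7; EF_Code review = 7+5 = 12
ES_Security audit = max(EF_Database migration=16, EF_Unit tests=9, EF_Integration tests=12, EF_Code review=12) = 16; EF_Security audit = 16+6 = 22
Expected project duration μ = 22 days. Critical path: Frontend dev → Database migration → Security audit.

22 days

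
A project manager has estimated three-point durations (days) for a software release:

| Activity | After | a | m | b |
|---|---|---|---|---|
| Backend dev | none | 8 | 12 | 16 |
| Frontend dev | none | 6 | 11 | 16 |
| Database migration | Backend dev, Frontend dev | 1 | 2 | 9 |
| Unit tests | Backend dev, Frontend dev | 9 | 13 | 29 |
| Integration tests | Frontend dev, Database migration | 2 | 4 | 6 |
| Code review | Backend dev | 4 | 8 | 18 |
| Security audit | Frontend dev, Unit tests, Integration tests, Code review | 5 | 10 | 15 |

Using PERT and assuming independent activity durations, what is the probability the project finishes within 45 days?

0.978

te_Backend dev = (8 + 4·12 + 16)/6 = 72/6 = 12; σ²_Backend dev = ((16−8)/6)² = 1.778
te_Frontend dev = (6 + 4·11 + 16)/6 = 66/6 = 11; σ²_Frontend dev = ((16−6)/6)² = 2.778
te_Database migration = (1 + 4·2 + 9)/6 = 18/6 = 3; σ²_Database migration = ((9−1)/6)² = 1.778
te_Unit tests = (9 + 4·13 + 29)/6 = 90/6 = 15; σ²_Unit tests = ((29−9)/6)² = 11.111
te_Integration tests = (2 + 4·4 + 6)/6 = 24/6 = 4; σ²_Integration tests = ((6−2)/6)² = 0.444
te_Code review = (4 + 4·8 + 18)/6 = 54/6 = 9; σ²_Code review = ((18−4)/6)² = 5.444
te_Security audit = (5 + 4·10 + 15)/6 = 60/6 = 10; σ²_Security audit = ((15−5)/6)² = 2.778

Forward pass:
ES_Backend dev = 0; EF_Backend dev = 12
ES_Frontend dev = 0; EF_Frontend dev = 11
ES_Database migration = max(EF_Backend dev=12, EF_Frontend dev=11) = 12; EF_Database migration = 12+3 = 15
ES_Unit tests = max(EF_Backend dev=12, EF_Frontend dev=11) = 12; EF_Unit tests = 12+15 = 27
ES_Integration tests = max(EF_Frontend dev=11, EF_Database migration=15) = 15; EF_Integration tests = 15+4 = 19
ES_Code review = 12; EF_Code review = 12+9 = 21
ES_Security audit = max(EF_Frontend dev=11, EF_Unit tests=27, EF_Integration tests=19, EF_Code review=21) = 27; EF_Security audit = 27+10 = 37
Expected project duration μ = 37 days. Critical path: Backend dev → Unit tests → Security audit.

Variance along critical path = 1.778 + 11.111 + 2.778 = 15.667; σ = √15.667 = 3.958 days.
Z = (45 − 37) / 3.958 = 2.021
P(T ≤ 45) = Φ(2.021) ≈ 0.978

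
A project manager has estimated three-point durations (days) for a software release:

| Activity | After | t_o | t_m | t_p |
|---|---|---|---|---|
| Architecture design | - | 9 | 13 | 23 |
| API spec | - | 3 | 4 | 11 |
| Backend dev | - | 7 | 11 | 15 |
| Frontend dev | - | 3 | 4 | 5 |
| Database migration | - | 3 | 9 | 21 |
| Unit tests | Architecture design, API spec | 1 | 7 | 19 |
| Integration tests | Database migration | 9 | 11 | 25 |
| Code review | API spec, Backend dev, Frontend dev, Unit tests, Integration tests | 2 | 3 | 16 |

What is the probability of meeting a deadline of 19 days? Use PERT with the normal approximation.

te_Architecture design = (9 + 4·13 + 23)/6 = 84/6 = 14; σ²_Architecture design = ((23−9)/6)² = 5.444
te_API spec = (3 + 4·4 + 11)/6 = 30/6 = 5; σ²_API spec = ((11−3)/6)² = 1.778
te_Backend dev = (7 + 4·11 + 15)/6 = 66/6 = 11; σ²_Backend dev = ((15−7)/6)² = 1.778
te_Frontend dev = (3 + 4·4 + 5)/6 = 24/6 = 4; σ²_Frontend dev = ((5−3)/6)² = 0.111
te_Database migration = (3 + 4·9 + 21)/6 = 60/6 = 10; σ²_Database migration = ((21−3)/6)² = 9.000
te_Unit tests = (1 + 4·7 + 19)/6 = 48/6 = 8; σ²_Unit tests = ((19−1)/6)² = 9.000
te_Integration tests = (9 + 4·11 + 25)/6 = 78/6 = 13; σ²_Integration tests = ((25−9)/6)² = 7.111
te_Code review = (2 + 4·3 + 16)/6 = 30/6 = 5; σ²_Code review = ((16−2)/6)² = 5.444

Forward pass:
ES_Architecture design = 0; EF_Architecture design = 14
ES_API spec = 0; EF_API spec = 5
ES_Backend dev = 0; EF_Backend dev = 11
ES_Frontend dev = 0; EF_Frontend dev = 4
ES_Database migration = 0; EF_Database migration = 10
ES_Unit tests = max(EF_Architecture design=14, EF_API spec=5) = 14; EF_Unit tests = 14+8 = 22
ES_Integration tests = 10; EF_Integration tests = 10+13 = 23
ES_Code review = max(EF_API spec=5, EF_Backend dev=11, EF_Frontend dev=4, EF_Unit tests=22, EF_Integration tests=23) = 23; EF_Code review = 23+5 = 28
Expected project duration μ = 28 days. Critical path: Database migration → Integration tests → Code review.

Variance along critical path = 9.000 + 7.111 + 5.444 = 21.556; σ = √21.556 = 4.643 days.
Z = (19 − 28) / 4.643 = -1.938
P(T ≤ 19) = Φ(-1.938) ≈ 0.026

0.026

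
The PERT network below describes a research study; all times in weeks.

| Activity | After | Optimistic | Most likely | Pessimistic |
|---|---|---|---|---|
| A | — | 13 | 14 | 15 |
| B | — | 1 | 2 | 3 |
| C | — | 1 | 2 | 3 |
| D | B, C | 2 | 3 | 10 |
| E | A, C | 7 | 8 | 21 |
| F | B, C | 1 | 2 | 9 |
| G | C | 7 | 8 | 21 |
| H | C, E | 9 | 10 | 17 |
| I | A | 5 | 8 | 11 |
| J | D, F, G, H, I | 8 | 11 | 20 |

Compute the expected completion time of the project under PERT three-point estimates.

47 weeks

te_A = (13 + 4·14 + 15)/6 = 84/6 = 14
te_B = (1 + 4·2 + 3)/6 = 12/6 = 2
te_C = (1 + 4·2 + 3)/6 = 12/6 = 2
te_D = (2 + 4·3 + 10)/6 = 24/6 = 4
te_E = (7 + 4·8 + 21)/6 = 60/6 = 10
te_F = (1 + 4·2 + 9)/6 = 18/6 = 3
te_G = (7 + 4·8 + 21)/6 = 60/6 = 10
te_H = (9 + 4·10 + 17)/6 = 66/6 = 11
te_I = (5 + 4·8 + 11)/6 = 48/6 = 8
te_J = (8 + 4·11 + 20)/6 = 72/6 = 12

Forward pass:
ES_A = 0; EF_A = 14
ES_B = 0; EF_B = 2
ES_C = 0; EF_C = 2
ES_D = max(EF_B=2, EF_C=2) = 2; EF_D = 2+4 = 6
ES_E = max(EF_A=14, EF_C=2) = 14; EF_E = 14+10 = 24
ES_F = max(EF_B=2, EF_C=2) = 2; EF_F = 2+3 = 5
ES_G = 2; EF_G = 2+10 = 12
ES_H = max(EF_C=2, EF_E=24) = 24; EF_H = 24+11 = 35
ES_I = 14; EF_I = 14+8 = 22
ES_J = max(EF_D=6, EF_F=5, EF_G=12, EF_H=35, EF_I=22) = 35; EF_J = 35+12 = 47
Expected project duration μ = 47 weeks. Critical path: A → E → H → J.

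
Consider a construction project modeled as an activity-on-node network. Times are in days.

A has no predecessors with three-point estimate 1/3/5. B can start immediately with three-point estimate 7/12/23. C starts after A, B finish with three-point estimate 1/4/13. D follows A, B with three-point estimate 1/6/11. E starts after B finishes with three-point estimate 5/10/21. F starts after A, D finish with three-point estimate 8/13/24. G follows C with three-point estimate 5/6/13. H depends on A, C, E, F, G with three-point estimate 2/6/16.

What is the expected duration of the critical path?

40 days

te_A = (1 + 4·3 + 5)/6 = 18/6 = 3
te_B = (7 + 4·12 + 23)/6 = 78/6 = 13
te_C = (1 + 4·4 + 13)/6 = 30/6 = 5
te_D = (1 + 4·6 + 11)/6 = 36/6 = 6
te_E = (5 + 4·10 + 21)/6 = 66/6 = 11
te_F = (8 + 4·13 + 24)/6 = 84/6 = 14
te_G = (5 + 4·6 + 13)/6 = 42/6 = 7
te_H = (2 + 4·6 + 16)/6 = 42/6 = 7

Forward pass:
ES_A = 0; EF_A = 3
ES_B = 0; EF_B = 13
ES_C = max(EF_A=3, EF_B=13) = 13; EF_C = 13+5 = 18
ES_D = max(EF_A=3, EF_B=13) = 13; EF_D = 13+6 = 19
ES_E = 13; EF_E = 13+11 = 24
ES_F = max(EF_A=3, EF_D=19) = 19; EF_F = 19+14 = 33
ES_G = 18; EF_G = 18+7 = 25
ES_H = max(EF_A=3, EF_C=18, EF_E=24, EF_F=33, EF_G=25) = 33; EF_H = 33+7 = 40
Expected project duration μ = 40 days. Critical path: B → D → F → H.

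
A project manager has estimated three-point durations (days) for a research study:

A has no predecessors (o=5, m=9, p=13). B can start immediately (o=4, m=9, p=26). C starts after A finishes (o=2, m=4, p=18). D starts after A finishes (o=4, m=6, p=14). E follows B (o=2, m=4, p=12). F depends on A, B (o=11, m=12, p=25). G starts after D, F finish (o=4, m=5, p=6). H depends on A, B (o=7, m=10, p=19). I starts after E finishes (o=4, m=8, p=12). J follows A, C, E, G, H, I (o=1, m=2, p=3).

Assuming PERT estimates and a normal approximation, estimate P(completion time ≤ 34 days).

0.676

te_A = (5 + 4·9 + 13)/6 = 54/6 = 9; σ²_A = ((13−5)/6)² = 1.778
te_B = (4 + 4·9 + 26)/6 = 66/6 = 11; σ²_B = ((26−4)/6)² = 13.444
te_C = (2 + 4·4 + 18)/6 = 36/6 = 6; σ²_C = ((18−2)/6)² = 7.111
te_D = (4 + 4·6 + 14)/6 = 42/6 = 7; σ²_D = ((14−4)/6)² = 2.778
te_E = (2 + 4·4 + 12)/6 = 30/6 = 5; σ²_E = ((12−2)/6)² = 2.778
te_F = (11 + 4·12 + 25)/6 = 84/6 = 14; σ²_F = ((25−11)/6)² = 5.444
te_G = (4 + 4·5 + 6)/6 = 30/6 = 5; σ²_G = ((6−4)/6)² = 0.111
te_H = (7 + 4·10 + 19)/6 = 66/6 = 11; σ²_H = ((19−7)/6)² = 4.000
te_I = (4 + 4·8 + 12)/6 = 48/6 = 8; σ²_I = ((12−4)/6)² = 1.778
te_J = (1 + 4·2 + 3)/6 = 12/6 = 2; σ²_J = ((3−1)/6)² = 0.111

Forward pass:
ES_A = 0; EF_A = 9
ES_B = 0; EF_B = 11
ES_C = 9; EF_C = 9+6 = 15
ES_D = 9; EF_D = 9+7 = 16
ES_E = 11; EF_E = 11+5 = 16
ES_F = max(EF_A=9, EF_B=11) = 11; EF_F = 11+14 = 25
ES_G = max(EF_D=16, EF_F=25) = 25; EF_G = 25+5 = 30
ES_H = max(EF_A=9, EF_B=11) = 11; EF_H = 11+11 = 22
ES_I = 16; EF_I = 16+8 = 24
ES_J = max(EF_A=9, EF_C=15, EF_E=16, EF_G=30, EF_H=22, EF_I=24) = 30; EF_J = 30+2 = 32
Expected project duration μ = 32 days. Critical path: B → F → G → J.

Variance along critical path = 13.444 + 5.444 + 0.111 + 0.111 = 19.111; σ = √19.111 = 4.372 days.
Z = (34 − 32) / 4.372 = 0.457
P(T ≤ 34) = Φ(0.457) ≈ 0.676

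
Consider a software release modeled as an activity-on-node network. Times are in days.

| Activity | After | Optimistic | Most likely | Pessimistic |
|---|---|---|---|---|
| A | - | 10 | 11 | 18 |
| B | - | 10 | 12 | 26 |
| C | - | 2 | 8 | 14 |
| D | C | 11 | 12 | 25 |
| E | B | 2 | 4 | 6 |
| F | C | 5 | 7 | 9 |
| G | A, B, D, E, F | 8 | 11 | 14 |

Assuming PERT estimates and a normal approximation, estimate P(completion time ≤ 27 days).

te_A = (10 + 4·11 + 18)/6 = 72/6 = 12; σ²_A = ((18−10)/6)² = 1.778
te_B = (10 + 4·12 + 26)/6 = 84/6 = 14; σ²_B = ((26−10)/6)² = 7.111
te_C = (2 + 4·8 + 14)/6 = 48/6 = 8; σ²_C = ((14−2)/6)² = 4.000
te_D = (11 + 4·12 + 25)/6 = 84/6 = 14; σ²_D = ((25−11)/6)² = 5.444
te_E = (2 + 4·4 + 6)/6 = 24/6 = 4; σ²_E = ((6−2)/6)² = 0.444
te_F = (5 + 4·7 + 9)/6 = 42/6 = 7; σ²_F = ((9−5)/6)² = 0.444
te_G = (8 + 4·11 + 14)/6 = 66/6 = 11; σ²_G = ((14−8)/6)² = 1.000

Forward pass:
ES_A = 0; EF_A = 12
ES_B = 0; EF_B = 14
ES_C = 0; EF_C = 8
ES_D = 8; EF_D = 8+14 = 22
ES_E = 14; EF_E = 14+4 = 18
ES_F = 8; EF_F = 8+7 = 15
ES_G = max(EF_A=12, EF_B=14, EF_D=22, EF_E=18, EF_F=15) = 22; EF_G = 22+11 = 33
Expected project duration μ = 33 days. Critical path: C → D → G.

Variance along critical path = 4.000 + 5.444 + 1.000 = 10.444; σ = √10.444 = 3.232 days.
Z = (27 − 33) / 3.232 = -1.857
P(T ≤ 27) = Φ(-1.857) ≈ 0.032

0.032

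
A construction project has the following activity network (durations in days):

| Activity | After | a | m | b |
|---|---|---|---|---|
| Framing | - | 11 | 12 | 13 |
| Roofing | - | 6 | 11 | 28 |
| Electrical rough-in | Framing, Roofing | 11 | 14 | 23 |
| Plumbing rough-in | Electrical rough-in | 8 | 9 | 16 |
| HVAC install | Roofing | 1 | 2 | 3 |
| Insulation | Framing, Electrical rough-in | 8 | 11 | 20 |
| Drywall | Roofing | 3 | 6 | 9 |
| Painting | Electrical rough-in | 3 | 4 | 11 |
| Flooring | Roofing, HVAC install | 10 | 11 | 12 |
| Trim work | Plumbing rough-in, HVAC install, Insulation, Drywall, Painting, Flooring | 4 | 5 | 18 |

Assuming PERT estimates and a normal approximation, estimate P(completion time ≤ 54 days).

0.911

te_Framing = (11 + 4·12 + 13)/6 = 72/6 = 12; σ²_Framing = ((13−11)/6)² = 0.111
te_Roofing = (6 + 4·11 + 28)/6 = 78/6 = 13; σ²_Roofing = ((28−6)/6)² = 13.444
te_Electrical rough-in = (11 + 4·14 + 23)/6 = 90/6 = 15; σ²_Electrical rough-in = ((23−11)/6)² = 4.000
te_Plumbing rough-in = (8 + 4·9 + 16)/6 = 60/6 = 10; σ²_Plumbing rough-in = ((16−8)/6)² = 1.778
te_HVAC install = (1 + 4·2 + 3)/6 = 12/6 = 2; σ²_HVAC install = ((3−1)/6)² = 0.111
te_Insulation = (8 + 4·11 + 20)/6 = 72/6 = 12; σ²_Insulation = ((20−8)/6)² = 4.000
te_Drywall = (3 + 4·6 + 9)/6 = 36/6 = 6; σ²_Drywall = ((9−3)/6)² = 1.000
te_Painting = (3 + 4·4 + 11)/6 = 30/6 = 5; σ²_Painting = ((11−3)/6)² = 1.778
te_Flooring = (10 + 4·11 + 12)/6 = 66/6 = 11; σ²_Flooring = ((12−10)/6)² = 0.111
te_Trim work = (4 + 4·5 + 18)/6 = 42/6 = 7; σ²_Trim work = ((18−4)/6)² = 5.444

Forward pass:
ES_Framing = 0; EF_Framing = 12
ES_Roofing = 0; EF_Roofing = 13
ES_Electrical rough-in = max(EF_Framing=12, EF_Roofing=13) = 13; EF_Electrical rough-in = 13+15 = 28
ES_Plumbing rough-in = 28; EF_Plumbing rough-in = 28+10 = 38
ES_HVAC install = 13; EF_HVAC install = 13+2 = 15
ES_Insulation = max(EF_Framing=12, EF_Electrical rough-in=28) = 28; EF_Insulation = 28+12 = 40
ES_Drywall = 13; EF_Drywall = 13+6 = 19
ES_Painting = 28; EF_Painting = 28+5 = 33
ES_Flooring = max(EF_Roofing=13, EF_HVAC install=15) = 15; EF_Flooring = 15+11 = 26
ES_Trim work = max(EF_Plumbing rough-in=38, EF_HVAC install=15, EF_Insulation=40, EF_Drywall=19, EF_Painting=33, EF_Flooring=26) = 40; EF_Trim work = 40+7 = 47
Expected project duration μ = 47 days. Critical path: Roofing → Electrical rough-in → Insulation → Trim work.

Variance along critical path = 13.444 + 4.000 + 4.000 + 5.444 = 26.889; σ = √26.889 = 5.185 days.
Z = (54 − 47) / 5.185 = 1.350
P(T ≤ 54) = Φ(1.350) ≈ 0.911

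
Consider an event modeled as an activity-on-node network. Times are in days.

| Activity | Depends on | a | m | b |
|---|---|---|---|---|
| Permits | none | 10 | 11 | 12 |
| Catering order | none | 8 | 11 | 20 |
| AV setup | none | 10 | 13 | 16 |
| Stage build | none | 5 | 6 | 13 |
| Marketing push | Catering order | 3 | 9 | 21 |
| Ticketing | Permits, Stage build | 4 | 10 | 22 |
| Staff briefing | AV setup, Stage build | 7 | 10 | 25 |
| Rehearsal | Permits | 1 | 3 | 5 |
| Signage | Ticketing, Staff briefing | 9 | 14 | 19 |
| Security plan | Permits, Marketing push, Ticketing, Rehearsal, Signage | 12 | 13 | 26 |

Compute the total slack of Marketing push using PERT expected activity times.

17 days

te_Permits = (10 + 4·11 + 12)/6 = 66/6 = 11
te_Catering order = (8 + 4·11 + 20)/6 = 72/6 = 12
te_AV setup = (10 + 4·13 + 16)/6 = 78/6 = 13
te_Stage build = (5 + 4·6 + 13)/6 = 42/6 = 7
te_Marketing push = (3 + 4·9 + 21)/6 = 60/6 = 10
te_Ticketing = (4 + 4·10 + 22)/6 = 66/6 = 11
te_Staff briefing = (7 + 4·10 + 25)/6 = 72/6 = 12
te_Rehearsal = (1 + 4·3 + 5)/6 = 18/6 = 3
te_Signage = (9 + 4·14 + 19)/6 = 84/6 = 14
te_Security plan = (12 + 4·13 + 26)/6 = 90/6 = 15

Forward pass:
ES_Permits = 0; EF_Permits = 11
ES_Catering order = 0; EF_Catering order = 12
ES_AV setup = 0; EF_AV setup = 13
ES_Stage build = 0; EF_Stage build = 7
ES_Marketing push = 12; EF_Marketing push = 12+10 = 22
ES_Ticketing = max(EF_Permits=11, EF_Stage build=7) = 11; EF_Ticketing = 11+11 = 22
ES_Staff briefing = max(EF_AV setup=13, EF_Stage build=7) = 13; EF_Staff briefing = 13+12 = 25
ES_Rehearsal = 11; EF_Rehearsal = 11+3 = 14
ES_Signage = max(EF_Ticketing=22, EF_Staff briefing=25) = 25; EF_Signage = 25+14 = 39
ES_Security plan = max(EF_Permits=11, EF_Marketing push=22, EF_Ticketing=22, EF_Rehearsal=14, EF_Signage=39) = 39; EF_Security plan = 39+15 = 54
Expected project duration μ = 54 days. Critical path: AV setup → Staff briefing → Signage → Security plan.

Backward pass:
LF_Security plan = 54; LS_Security plan = 54−15 = 39
LF_Signage = LS_Security plan = 39; LS_Signage = 39−14 = 25
LF_Rehearsal = LS_Security plan = 39; LS_Rehearsal = 39−3 = 36
LF_Staff briefing = LS_Signage = 25; LS_Staff briefing = 25−12 = 13
LF_Ticketing = min(LS_Signage=25, LS_Security plan=39) = 25; LS_Ticketing = 25−11 = 14
LF_Marketing push = LS_Security plan = 39; LS_Marketing push = 39−10 = 29
LF_Stage build = min(LS_Ticketing=14, LS_Staff briefing=13) = 13; LS_Stage build = 13−7 = 6
LF_AV setup = LS_Staff briefing = 13; LS_AV setup = 13−13 = 0
LF_Catering order = LS_Marketing push = 29; LS_Catering order = 29−12 = 17
LF_Permits = min(LS_Ticketing=14, LS_Rehearsal=36, LS_Security plan=39) = 14; LS_Permits = 14−11 = 3
Slack_Marketing push = LS_Marketing push − ES_Marketing push = 29 − 12 = 17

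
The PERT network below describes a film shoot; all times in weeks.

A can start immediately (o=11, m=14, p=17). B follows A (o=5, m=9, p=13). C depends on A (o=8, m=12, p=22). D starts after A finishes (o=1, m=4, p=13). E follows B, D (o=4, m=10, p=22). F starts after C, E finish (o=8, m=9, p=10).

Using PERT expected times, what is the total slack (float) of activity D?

te_A = (11 + 4·14 + 17)/6 = 84/6 = 14
te_B = (5 + 4·9 + 13)/6 = 54/6 = 9
te_C = (8 + 4·12 + 22)/6 = 78/6 = 13
te_D = (1 + 4·4 + 13)/6 = 30/6 = 5
te_E = (4 + 4·10 + 22)/6 = 66/6 = 11
te_F = (8 + 4·9 + 10)/6 = 54/6 = 9

Forward pass:
ES_A = 0; EF_A = 14
ES_B = 14; EF_B = 14+9 = 23
ES_C = 14; EF_C = 14+13 = 27
ES_D = 14; EF_D = 14+5 = 19
ES_E = max(EF_B=23, EF_D=19) = 23; EF_E = 23+11 = 34
ES_F = max(EF_C=27, EF_E=34) = 34; EF_F = 34+9 = 43
Expected project duration μ = 43 weeks. Critical path: A → B → E → F.

Backward pass:
LF_F = 43; LS_F = 43−9 = 34
LF_E = LS_F = 34; LS_E = 34−11 = 23
LF_D = LS_E = 23; LS_D = 23−5 = 18
LF_C = LS_F = 34; LS_C = 34−13 = 21
LF_B = LS_E = 23; LS_B = 23−9 = 14
LF_A = min(LS_B=14, LS_C=21, LS_D=18) = 14; LS_A = 14−14 = 0
Slack_D = LS_D − ES_D = 18 − 14 = 4

4 weeks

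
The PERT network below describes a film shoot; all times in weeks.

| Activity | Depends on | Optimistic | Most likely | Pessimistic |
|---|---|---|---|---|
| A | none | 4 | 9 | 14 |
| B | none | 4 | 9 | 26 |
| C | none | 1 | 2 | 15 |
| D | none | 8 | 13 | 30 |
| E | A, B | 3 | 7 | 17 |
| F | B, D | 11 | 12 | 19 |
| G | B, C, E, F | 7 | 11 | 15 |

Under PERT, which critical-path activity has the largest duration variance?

te_A = (4 + 4·9 + 14)/6 = 54/6 = 9; σ²_A = ((14−4)/6)² = 2.778
te_B = (4 + 4·9 + 26)/6 = 66/6 = 11; σ²_B = ((26−4)/6)² = 13.444
te_C = (1 + 4·2 + 15)/6 = 24/6 = 4; σ²_C = ((15−1)/6)² = 5.444
te_D = (8 + 4·13 + 30)/6 = 90/6 = 15; σ²_D = ((30−8)/6)² = 13.444
te_E = (3 + 4·7 + 17)/6 = 48/6 = 8; σ²_E = ((17−3)/6)² = 5.444
te_F = (11 + 4·12 + 19)/6 = 78/6 = 13; σ²_F = ((19−11)/6)² = 1.778
te_G = (7 + 4·11 + 15)/6 = 66/6 = 11; σ²_G = ((15−7)/6)² = 1.778

Forward pass:
ES_A = 0; EF_A = 9
ES_B = 0; EF_B = 11
ES_C = 0; EF_C = 4
ES_D = 0; EF_D = 15
ES_E = max(EF_A=9, EF_B=11) = 11; EF_E = 11+8 = 19
ES_F = max(EF_B=11, EF_D=15) = 15; EF_F = 15+13 = 28
ES_G = max(EF_B=11, EF_C=4, EF_E=19, EF_F=28) = 28; EF_G = 28+11 = 39
Expected project duration μ = 39 weeks. Critical path: D → F → G.

Variances on critical path: σ²_D=13.444, σ²_F=1.778, σ²_G=1.778.
Largest is σ²_D = 13.444.

D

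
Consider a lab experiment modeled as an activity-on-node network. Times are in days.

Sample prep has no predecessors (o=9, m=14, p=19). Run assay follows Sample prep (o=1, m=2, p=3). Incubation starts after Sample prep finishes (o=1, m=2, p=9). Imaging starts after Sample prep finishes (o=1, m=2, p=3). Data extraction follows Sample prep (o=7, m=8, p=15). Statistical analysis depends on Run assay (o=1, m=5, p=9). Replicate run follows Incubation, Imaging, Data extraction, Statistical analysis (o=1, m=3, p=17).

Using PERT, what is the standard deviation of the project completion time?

te_Sample prep = (9 + 4·14 + 19)/6 = 84/6 = 14; σ²_Sample prep = ((19−9)/6)² = 2.778
te_Run assay = (1 + 4·2 + 3)/6 = 12/6 = 2; σ²_Run assay = ((3−1)/6)² = 0.111
te_Incubation = (1 + 4·2 + 9)/6 = 18/6 = 3; σ²_Incubation = ((9−1)/6)² = 1.778
te_Imaging = (1 + 4·2 + 3)/6 = 12/6 = 2; σ²_Imaging = ((3−1)/6)² = 0.111
te_Data extraction = (7 + 4·8 + 15)/6 = 54/6 = 9; σ²_Data extraction = ((15−7)/6)² = 1.778
te_Statistical analysis = (1 + 4·5 + 9)/6 = 30/6 = 5; σ²_Statistical analysis = ((9−1)/6)² = 1.778
te_Replicate run = (1 + 4·3 + 17)/6 = 30/6 = 5; σ²_Replicate run = ((17−1)/6)² = 7.111

Forward pass:
ES_Sample prep = 0; EF_Sample prep = 14
ES_Run assay = 14; EF_Run assay = 14+2 = 16
ES_Incubation = 14; EF_Incubation = 14+3 = 17
ES_Imaging = 14; EF_Imaging = 14+2 = 16
ES_Data extraction = 14; EF_Data extraction = 14+9 = 23
ES_Statistical analysis = 16; EF_Statistical analysis = 16+5 = 21
ES_Replicate run = max(EF_Incubation=17, EF_Imaging=16, EF_Data extraction=23, EF_Statistical analysis=21) = 23; EF_Replicate run = 23+5 = 28
Expected project duration μ = 28 days. Critical path: Sample prep → Data extraction → Replicate run.

Variance along critical path = 2.778 + 1.778 + 7.111 = 11.667
σ = √11.667 = 3.416 days

3.42 days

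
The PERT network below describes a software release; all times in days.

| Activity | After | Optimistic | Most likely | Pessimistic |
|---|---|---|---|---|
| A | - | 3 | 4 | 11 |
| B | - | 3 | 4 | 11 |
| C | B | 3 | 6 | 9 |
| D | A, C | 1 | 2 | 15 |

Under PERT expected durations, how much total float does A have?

6 days

te_A = (3 + 4·4 + 11)/6 = 30/6 = 5
te_B = (3 + 4·4 + 11)/6 = 30/6 = 5
te_C = (3 + 4·6 + 9)/6 = 36/6 = 6
te_D = (1 + 4·2 + 15)/6 = 24/6 = 4

Forward pass:
ES_A = 0; EF_A = 5
ES_B = 0; EF_B = 5
ES_C = 5; EF_C = 5+6 = 11
ES_D = max(EF_A=5, EF_C=11) = 11; EF_D = 11+4 = 15
Expected project duration μ = 15 days. Critical path: B → C → D.

Backward pass:
LF_D = 15; LS_D = 15−4 = 11
LF_C = LS_D = 11; LS_C = 11−6 = 5
LF_B = LS_C = 5; LS_B = 5−5 = 0
LF_A = LS_D = 11; LS_A = 11−5 = 6
Slack_A = LS_A − ES_A = 6 − 0 = 6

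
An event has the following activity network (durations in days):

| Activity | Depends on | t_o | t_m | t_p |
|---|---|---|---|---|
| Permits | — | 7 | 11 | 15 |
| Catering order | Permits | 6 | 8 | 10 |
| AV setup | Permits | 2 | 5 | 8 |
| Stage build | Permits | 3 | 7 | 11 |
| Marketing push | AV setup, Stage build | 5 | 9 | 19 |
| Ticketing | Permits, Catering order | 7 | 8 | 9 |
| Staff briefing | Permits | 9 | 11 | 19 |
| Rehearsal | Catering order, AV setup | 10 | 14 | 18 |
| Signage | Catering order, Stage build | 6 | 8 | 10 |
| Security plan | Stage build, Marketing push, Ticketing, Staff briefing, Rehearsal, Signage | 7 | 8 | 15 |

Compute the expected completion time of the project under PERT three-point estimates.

42 days

te_Permits = (7 + 4·11 + 15)/6 = 66/6 = 11
te_Catering order = (6 + 4·8 + 10)/6 = 48/6 = 8
te_AV setup = (2 + 4·5 + 8)/6 = 30/6 = 5
te_Stage build = (3 + 4·7 + 11)/6 = 42/6 = 7
te_Marketing push = (5 + 4·9 + 19)/6 = 60/6 = 10
te_Ticketing = (7 + 4·8 + 9)/6 = 48/6 = 8
te_Staff briefing = (9 + 4·11 + 19)/6 = 72/6 = 12
te_Rehearsal = (10 + 4·14 + 18)/6 = 84/6 = 14
te_Signage = (6 + 4·8 + 10)/6 = 48/6 = 8
te_Security plan = (7 + 4·8 + 15)/6 = 54/6 = 9

Forward pass:
ES_Permits = 0; EF_Permits = 11
ES_Catering order = 11; EF_Catering order = 11+8 = 19
ES_AV setup = 11; EF_AV setup = 11+5 = 16
ES_Stage build = 11; EF_Stage build = 11+7 = 18
ES_Marketing push = max(EF_AV setup=16, EF_Stage build=18) = 18; EF_Marketing push = 18+10 = 28
ES_Ticketing = max(EF_Permits=11, EF_Catering order=19) = 19; EF_Ticketing = 19+8 = 27
ES_Staff briefing = 11; EF_Staff briefing = 11+12 = 23
ES_Rehearsal = max(EF_Catering order=19, EF_AV setup=16) = 19; EF_Rehearsal = 19+14 = 33
ES_Signage = max(EF_Catering order=19, EF_Stage build=18) = 19; EF_Signage = 19+8 = 27
ES_Security plan = max(EF_Stage build=18, EF_Marketing push=28, EF_Ticketing=27, EF_Staff briefing=23, EF_Rehearsal=33, EF_Signage=27) = 33; EF_Security plan = 33+9 = 42
Expected project duration μ = 42 days. Critical path: Permits → Catering order → Rehearsal → Security plan.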